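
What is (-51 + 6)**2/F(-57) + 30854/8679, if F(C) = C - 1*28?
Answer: -2990477/147543 ≈ -20.269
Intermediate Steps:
F(C) = -28 + C (F(C) = C - 28 = -28 + C)
(-51 + 6)**2/F(-57) + 30854/8679 = (-51 + 6)**2/(-28 - 57) + 30854/8679 = (-45)**2/(-85) + 30854*(1/8679) = 2025*(-1/85) + 30854/8679 = -405/17 + 30854/8679 = -2990477/147543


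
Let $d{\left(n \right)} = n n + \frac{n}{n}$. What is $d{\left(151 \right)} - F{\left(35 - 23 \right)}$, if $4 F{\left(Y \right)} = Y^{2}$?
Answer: $22766$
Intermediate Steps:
$F{\left(Y \right)} = \frac{Y^{2}}{4}$
$d{\left(n \right)} = 1 + n^{2}$ ($d{\left(n \right)} = n^{2} + 1 = 1 + n^{2}$)
$d{\left(151 \right)} - F{\left(35 - 23 \right)} = \left(1 + 151^{2}\right) - \frac{\left(35 - 23\right)^{2}}{4} = \left(1 + 22801\right) - \frac{12^{2}}{4} = 22802 - \frac{1}{4} \cdot 144 = 22802 - 36 = 22766$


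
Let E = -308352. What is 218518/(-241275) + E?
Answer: -74397847318/241275 ≈ -3.0835e+5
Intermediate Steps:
218518/(-241275) + E = 218518/(-241275) - 308352 = 218518*(-1/241275) - 308352 = -218518/241275 - 308352 = -74397847318/241275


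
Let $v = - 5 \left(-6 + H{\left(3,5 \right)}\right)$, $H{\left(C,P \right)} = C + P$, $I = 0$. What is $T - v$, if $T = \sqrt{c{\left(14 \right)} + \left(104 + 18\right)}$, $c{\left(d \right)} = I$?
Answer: $10 + \sqrt{122} \approx 21.045$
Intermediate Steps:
$c{\left(d \right)} = 0$
$v = -10$ ($v = - 5 \left(-6 + \left(3 + 5\right)\right) = - 5 \left(-6 + 8\right) = \left(-5\right) 2 = -10$)
$T = \sqrt{122}$ ($T = \sqrt{0 + \left(104 + 18\right)} = \sqrt{0 + 122} = \sqrt{122} \approx 11.045$)
$T - v = \sqrt{122} - -10 = \sqrt{122} + 10 = 10 + \sqrt{122}$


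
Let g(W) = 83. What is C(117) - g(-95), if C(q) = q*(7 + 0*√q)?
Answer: 736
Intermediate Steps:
C(q) = 7*q (C(q) = q*(7 + 0) = q*7 = 7*q)
C(117) - g(-95) = 7*117 - 1*83 = 819 - 83 = 736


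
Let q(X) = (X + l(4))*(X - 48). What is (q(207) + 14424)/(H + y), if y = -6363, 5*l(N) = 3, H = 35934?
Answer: 79054/49285 ≈ 1.6040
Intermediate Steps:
l(N) = 3/5 (l(N) = (1/5)*3 = 3/5)
q(X) = (-48 + X)*(3/5 + X) (q(X) = (X + 3/5)*(X - 48) = (3/5 + X)*(-48 + X) = (-48 + X)*(3/5 + X))
(q(207) + 14424)/(H + y) = ((-144/5 + 207**2 - 237/5*207) + 14424)/(35934 - 6363) = ((-144/5 + 42849 - 49059/5) + 14424)/29571 = (165042/5 + 14424)*(1/29571) = (237162/5)*(1/29571) = 79054/49285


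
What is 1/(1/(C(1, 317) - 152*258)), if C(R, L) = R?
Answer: -39215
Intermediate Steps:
1/(1/(C(1, 317) - 152*258)) = 1/(1/(1 - 152*258)) = 1/(1/(1 - 39216)) = 1/(1/(-39215)) = 1/(-1/39215) = -39215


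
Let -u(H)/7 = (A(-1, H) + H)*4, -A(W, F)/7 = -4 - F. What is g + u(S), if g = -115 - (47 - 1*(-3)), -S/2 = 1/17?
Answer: -15685/17 ≈ -922.65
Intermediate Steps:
A(W, F) = 28 + 7*F (A(W, F) = -7*(-4 - F) = 28 + 7*F)
S = -2/17 ≈ -0.11765
g = -165 (g = -115 - (47 + 3) = -115 - 1*50 = -115 - 50 = -165)
u(H) = -784 - 224*H (u(H) = -7*((28 + 7*H) + H)*4 = -7*(28 + 8*H)*4 = -7*(112 + 32*H) = -784 - 224*H)
g + u(S) = -165 + (-784 - 224*(-2/17)) = -165 + (-784 + 448/17) = -165 - 12880/17 = -15685/17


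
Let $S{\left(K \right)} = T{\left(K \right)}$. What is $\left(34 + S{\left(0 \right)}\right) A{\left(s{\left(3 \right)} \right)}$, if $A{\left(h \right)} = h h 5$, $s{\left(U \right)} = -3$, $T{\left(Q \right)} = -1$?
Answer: $1485$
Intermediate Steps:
$S{\left(K \right)} = -1$
$A{\left(h \right)} = 5 h^{2}$ ($A{\left(h \right)} = h^{2} \cdot 5 = 5 h^{2}$)
$\left(34 + S{\left(0 \right)}\right) A{\left(s{\left(3 \right)} \right)} = \left(34 - 1\right) 5 \left(-3\right)^{2} = 33 \cdot 5 \cdot 9 = 33 \cdot 45 = 1485$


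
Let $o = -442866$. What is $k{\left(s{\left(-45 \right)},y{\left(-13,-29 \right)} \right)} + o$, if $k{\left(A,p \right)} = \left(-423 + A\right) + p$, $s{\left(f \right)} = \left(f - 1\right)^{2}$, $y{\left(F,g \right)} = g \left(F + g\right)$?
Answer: $-439955$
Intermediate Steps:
$s{\left(f \right)} = \left(-1 + f\right)^{2}$
$k{\left(A,p \right)} = -423 + A + p$
$k{\left(s{\left(-45 \right)},y{\left(-13,-29 \right)} \right)} + o = \left(-423 + \left(-1 - 45\right)^{2} - 29 \left(-13 - 29\right)\right) - 442866 = \left(-423 + \left(-46\right)^{2} - -1218\right) - 442866 = \left(-423 + 2116 + 1218\right) - 442866 = 2911 - 442866 = -439955$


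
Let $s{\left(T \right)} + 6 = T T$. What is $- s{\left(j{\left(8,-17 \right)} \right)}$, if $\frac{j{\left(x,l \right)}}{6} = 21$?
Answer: $-15870$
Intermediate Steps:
$j{\left(x,l \right)} = 126$ ($j{\left(x,l \right)} = 6 \cdot 21 = 126$)
$s{\left(T \right)} = -6 + T^{2}$ ($s{\left(T \right)} = -6 + T T = -6 + T^{2}$)
$- s{\left(j{\left(8,-17 \right)} \right)} = - (-6 + 126^{2}) = - (-6 + 15876) = \left(-1\right) 15870 = -15870$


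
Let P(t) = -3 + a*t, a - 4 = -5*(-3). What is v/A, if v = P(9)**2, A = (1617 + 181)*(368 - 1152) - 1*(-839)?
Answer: -28224/1408793 ≈ -0.020034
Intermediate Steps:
a = 19 (a = 4 - 5*(-3) = 4 + 15 = 19)
A = -1408793 (A = 1798*(-784) + 839 = -1409632 + 839 = -1408793)
P(t) = -3 + 19*t
v = 28224 (v = (-3 + 19*9)**2 = (-3 + 171)**2 = 168**2 = 28224)
v/A = 28224/(-1408793) = 28224*(-1/1408793) = -28224/1408793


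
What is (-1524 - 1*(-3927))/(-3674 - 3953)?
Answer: -2403/7627 ≈ -0.31506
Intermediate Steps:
(-1524 - 1*(-3927))/(-3674 - 3953) = (-1524 + 3927)/(-7627) = 2403*(-1/7627) = -2403/7627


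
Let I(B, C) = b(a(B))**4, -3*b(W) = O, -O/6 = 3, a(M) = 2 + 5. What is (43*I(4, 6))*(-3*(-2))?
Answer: 334368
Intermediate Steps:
a(M) = 7
O = -18 (O = -6*3 = -18)
b(W) = 6 (b(W) = -1/3*(-18) = 6)
I(B, C) = 1296 (I(B, C) = 6**4 = 1296)
(43*I(4, 6))*(-3*(-2)) = (43*1296)*(-3*(-2)) = 55728*6 = 334368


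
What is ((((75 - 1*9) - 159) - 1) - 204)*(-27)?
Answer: 8046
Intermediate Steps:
((((75 - 1*9) - 159) - 1) - 204)*(-27) = ((((75 - 9) - 159) - 1) - 204)*(-27) = (((66 - 159) - 1) - 204)*(-27) = ((-93 - 1) - 204)*(-27) = (-94 - 204)*(-27) = -298*(-27) = 8046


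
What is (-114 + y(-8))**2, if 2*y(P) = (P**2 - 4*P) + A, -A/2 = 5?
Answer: 5041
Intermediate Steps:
A = -10 (A = -2*5 = -10)
y(P) = -5 + P**2/2 - 2*P (y(P) = ((P**2 - 4*P) - 10)/2 = (-10 + P**2 - 4*P)/2 = -5 + P**2/2 - 2*P)
(-114 + y(-8))**2 = (-114 + (-5 + (1/2)*(-8)**2 - 2*(-8)))**2 = (-114 + (-5 + (1/2)*64 + 16))**2 = (-114 + (-5 + 32 + 16))**2 = (-114 + 43)**2 = (-71)**2 = 5041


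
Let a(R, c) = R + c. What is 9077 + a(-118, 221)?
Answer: 9180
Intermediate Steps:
9077 + a(-118, 221) = 9077 + (-118 + 221) = 9077 + 103 = 9180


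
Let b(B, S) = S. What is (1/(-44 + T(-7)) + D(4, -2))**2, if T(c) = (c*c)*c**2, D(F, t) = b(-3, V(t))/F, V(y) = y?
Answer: 5546025/22221796 ≈ 0.24958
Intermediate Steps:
D(F, t) = t/F
T(c) = c**4 (T(c) = c**2*c**2 = c**4)
(1/(-44 + T(-7)) + D(4, -2))**2 = (1/(-44 + (-7)**4) - 2/4)**2 = (1/(-44 + 2401) - 2*1/4)**2 = (1/2357 - 1/2)**2 = (-2355/4714)**2 = 5546025/22221796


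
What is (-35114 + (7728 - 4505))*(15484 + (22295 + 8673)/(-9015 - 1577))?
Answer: -653668072995/1324 ≈ -4.9371e+8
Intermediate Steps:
(-35114 + (7728 - 4505))*(15484 + (22295 + 8673)/(-9015 - 1577)) = (-35114 + 3223)*(15484 + 30968/(-10592)) = -31891*(15484 + 30968*(-1/10592)) = -31891*(15484 - 3871/1324) = -31891*20496945/1324 = -653668072995/1324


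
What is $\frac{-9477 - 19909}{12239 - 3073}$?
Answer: $- \frac{14693}{4583} \approx -3.206$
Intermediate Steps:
$\frac{-9477 - 19909}{12239 - 3073} = - \frac{29386}{9166} = \left(-29386\right) \frac{1}{9166} = - \frac{14693}{4583}$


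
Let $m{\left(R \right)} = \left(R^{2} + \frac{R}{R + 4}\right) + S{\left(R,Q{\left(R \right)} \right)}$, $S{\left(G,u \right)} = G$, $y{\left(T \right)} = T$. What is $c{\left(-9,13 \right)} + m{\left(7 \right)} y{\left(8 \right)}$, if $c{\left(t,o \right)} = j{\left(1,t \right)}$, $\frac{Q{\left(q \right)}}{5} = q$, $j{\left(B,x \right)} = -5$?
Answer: $\frac{4929}{11} \approx 448.09$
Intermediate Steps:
$Q{\left(q \right)} = 5 q$
$c{\left(t,o \right)} = -5$
$m{\left(R \right)} = R + R^{2} + \frac{R}{4 + R}$ ($m{\left(R \right)} = \left(R^{2} + \frac{R}{R + 4}\right) + R = \left(R^{2} + \frac{R}{4 + R}\right) + R = R + R^{2} + \frac{R}{4 + R}$)
$c{\left(-9,13 \right)} + m{\left(7 \right)} y{\left(8 \right)} = -5 + \frac{7 \left(5 + 7^{2} + 5 \cdot 7\right)}{4 + 7} \cdot 8 = -5 + \frac{7 \left(5 + 49 + 35\right)}{11} \cdot 8 = -5 + 7 \cdot \frac{1}{11} \cdot 89 \cdot 8 = -5 + \frac{623}{11} \cdot 8 = -5 + \frac{4984}{11} = \frac{4929}{11}$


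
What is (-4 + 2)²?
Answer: 4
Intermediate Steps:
(-4 + 2)² = (-2)² = 4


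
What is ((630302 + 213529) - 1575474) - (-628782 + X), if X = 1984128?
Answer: -2086989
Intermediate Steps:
((630302 + 213529) - 1575474) - (-628782 + X) = ((630302 + 213529) - 1575474) - (-628782 + 1984128) = (843831 - 1575474) - 1*1355346 = -731643 - 1355346 = -2086989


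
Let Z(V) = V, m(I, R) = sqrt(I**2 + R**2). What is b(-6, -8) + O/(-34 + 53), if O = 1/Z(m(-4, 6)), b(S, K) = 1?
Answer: 1 + sqrt(13)/494 ≈ 1.0073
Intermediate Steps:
O = sqrt(13)/26 (O = 1/(sqrt((-4)**2 + 6**2)) = 1/(sqrt(16 + 36)) = 1/(sqrt(52)) = 1/(2*sqrt(13)) = sqrt(13)/26 ≈ 0.13867)
b(-6, -8) + O/(-34 + 53) = 1 + (sqrt(13)/26)/(-34 + 53) = 1 + (sqrt(13)/26)/19 = 1 + sqrt(13)/494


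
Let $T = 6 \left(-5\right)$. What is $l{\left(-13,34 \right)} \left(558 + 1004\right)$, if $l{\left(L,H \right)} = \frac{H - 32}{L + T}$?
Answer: $- \frac{3124}{43} \approx -72.651$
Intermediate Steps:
$T = -30$
$l{\left(L,H \right)} = \frac{-32 + H}{-30 + L}$ ($l{\left(L,H \right)} = \frac{H - 32}{L - 30} = \frac{-32 + H}{-30 + L}$)
$l{\left(-13,34 \right)} \left(558 + 1004\right) = \frac{-32 + 34}{-30 - 13} \left(558 + 1004\right) = \frac{1}{-43} \cdot 2 \cdot 1562 = \left(- \frac{1}{43}\right) 2 \cdot 1562 = \left(- \frac{2}{43}\right) 1562 = - \frac{3124}{43}$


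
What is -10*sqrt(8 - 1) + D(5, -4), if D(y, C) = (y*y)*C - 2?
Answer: -102 - 10*sqrt(7) ≈ -128.46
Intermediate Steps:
D(y, C) = -2 + C*y**2 (D(y, C) = y**2*C - 2 = C*y**2 - 2 = -2 + C*y**2)
-10*sqrt(8 - 1) + D(5, -4) = -10*sqrt(8 - 1) + (-2 - 4*5**2) = -10*sqrt(7) + (-2 - 4*25) = -10*sqrt(7) + (-2 - 100) = -10*sqrt(7) - 102 = -102 - 10*sqrt(7)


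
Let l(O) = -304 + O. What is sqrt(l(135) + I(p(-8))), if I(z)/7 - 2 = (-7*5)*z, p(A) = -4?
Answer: 5*sqrt(33) ≈ 28.723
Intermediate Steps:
I(z) = 14 - 245*z (I(z) = 14 + 7*((-7*5)*z) = 14 + 7*(-35*z) = 14 - 245*z)
sqrt(l(135) + I(p(-8))) = sqrt((-304 + 135) + (14 - 245*(-4))) = sqrt(-169 + (14 + 980)) = sqrt(-169 + 994) = sqrt(825) = 5*sqrt(33)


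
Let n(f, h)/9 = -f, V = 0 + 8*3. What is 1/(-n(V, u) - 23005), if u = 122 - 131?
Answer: -1/22789 ≈ -4.3881e-5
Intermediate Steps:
V = 24 (V = 0 + 24 = 24)
u = -9
n(f, h) = -9*f (n(f, h) = 9*(-f) = -9*f)
1/(-n(V, u) - 23005) = 1/(-(-9)*24 - 23005) = 1/(-1*(-216) - 23005) = 1/(216 - 23005) = 1/(-22789) = -1/22789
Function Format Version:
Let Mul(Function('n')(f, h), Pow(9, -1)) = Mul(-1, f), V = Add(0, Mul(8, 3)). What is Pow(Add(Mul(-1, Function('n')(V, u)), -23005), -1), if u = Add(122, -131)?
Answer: Rational(-1, 22789) ≈ -4.3881e-5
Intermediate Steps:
V = 24 (V = Add(0, 24) = 24)
u = -9
Function('n')(f, h) = Mul(-9, f) (Function('n')(f, h) = Mul(9, Mul(-1, f)) = Mul(-9, f))
Pow(Add(Mul(-1, Function('n')(V, u)), -23005), -1) = Pow(Add(Mul(-1, Mul(-9, 24)), -23005), -1) = Pow(Add(Mul(-1, -216), -23005), -1) = Pow(Add(216, -23005), -1) = Pow(-22789, -1) = Rational(-1, 22789)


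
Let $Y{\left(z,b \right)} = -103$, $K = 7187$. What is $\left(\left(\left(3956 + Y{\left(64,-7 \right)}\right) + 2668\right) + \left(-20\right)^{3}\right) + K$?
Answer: $5708$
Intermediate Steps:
$\left(\left(\left(3956 + Y{\left(64,-7 \right)}\right) + 2668\right) + \left(-20\right)^{3}\right) + K = \left(\left(\left(3956 - 103\right) + 2668\right) + \left(-20\right)^{3}\right) + 7187 = \left(\left(3853 + 2668\right) - 8000\right) + 7187 = \left(6521 - 8000\right) + 7187 = -1479 + 7187 = 5708$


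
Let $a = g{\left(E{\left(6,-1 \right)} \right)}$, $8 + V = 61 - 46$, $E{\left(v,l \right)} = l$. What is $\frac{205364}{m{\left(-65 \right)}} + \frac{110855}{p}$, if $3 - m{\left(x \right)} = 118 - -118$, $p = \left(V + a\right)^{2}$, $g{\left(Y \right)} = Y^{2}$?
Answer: $\frac{12685919}{14912} \approx 850.72$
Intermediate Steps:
$V = 7$ ($V = -8 + \left(61 - 46\right) = -8 + 15 = 7$)
$a = 1$ ($a = \left(-1\right)^{2} = 1$)
$p = 64$ ($p = \left(7 + 1\right)^{2} = 8^{2} = 64$)
$m{\left(x \right)} = -233$ ($m{\left(x \right)} = 3 - \left(118 - -118\right) = 3 - \left(118 + 118\right) = 3 - 236 = -233$)
$\frac{205364}{m{\left(-65 \right)}} + \frac{110855}{p} = \frac{205364}{-233} + \frac{110855}{64} = 205364 \left(- \frac{1}{233}\right) + 110855 \cdot \frac{1}{64} = - \frac{205364}{233} + \frac{110855}{64} = \frac{12685919}{14912}$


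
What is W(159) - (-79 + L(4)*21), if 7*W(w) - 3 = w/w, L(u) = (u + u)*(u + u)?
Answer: -8851/7 ≈ -1264.4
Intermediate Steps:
L(u) = 4*u² (L(u) = (2*u)*(2*u) = 4*u²)
W(w) = 4/7 (W(w) = 3/7 + (w/w)/7 = 3/7 + (⅐)*1 = 3/7 + ⅐ = 4/7)
W(159) - (-79 + L(4)*21) = 4/7 - (-79 + (4*4²)*21) = 4/7 - (-79 + (4*16)*21) = 4/7 - (-79 + 64*21) = 4/7 - (-79 + 1344) = 4/7 - 1*1265 = 4/7 - 1265 = -8851/7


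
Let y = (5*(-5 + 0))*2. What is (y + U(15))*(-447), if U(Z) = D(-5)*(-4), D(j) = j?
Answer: 13410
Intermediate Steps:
U(Z) = 20 (U(Z) = -5*(-4) = 20)
y = -50 (y = (5*(-5))*2 = -25*2 = -50)
(y + U(15))*(-447) = (-50 + 20)*(-447) = -30*(-447) = 13410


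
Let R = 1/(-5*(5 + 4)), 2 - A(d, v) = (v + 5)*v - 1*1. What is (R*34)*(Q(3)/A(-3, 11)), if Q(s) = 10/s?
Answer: 68/4671 ≈ 0.014558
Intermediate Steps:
A(d, v) = 3 - v*(5 + v) (A(d, v) = 2 - ((v + 5)*v - 1*1) = 2 - ((5 + v)*v - 1) = 2 - (v*(5 + v) - 1) = 2 - (-1 + v*(5 + v)) = 2 + (1 - v*(5 + v)) = 3 - v*(5 + v))
R = -1/45 (R = 1/(-5*9) = 1/(-45) = -1/45 ≈ -0.022222)
(R*34)*(Q(3)/A(-3, 11)) = (-1/45*34)*((10/3)/(3 - 1*11² - 5*11)) = -34*10*(⅓)/(45*(3 - 1*121 - 55)) = -68/(27*(3 - 121 - 55)) = -68/(27*(-173)) = -68*(-1)/(27*173) = -34/45*(-10/519) = 68/4671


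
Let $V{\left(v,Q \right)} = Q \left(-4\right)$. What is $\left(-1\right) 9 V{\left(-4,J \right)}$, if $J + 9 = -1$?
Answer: $-360$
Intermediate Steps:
$J = -10$ ($J = -9 - 1 = -10$)
$V{\left(v,Q \right)} = - 4 Q$
$\left(-1\right) 9 V{\left(-4,J \right)} = \left(-1\right) 9 \left(\left(-4\right) \left(-10\right)\right) = \left(-9\right) 40 = -360$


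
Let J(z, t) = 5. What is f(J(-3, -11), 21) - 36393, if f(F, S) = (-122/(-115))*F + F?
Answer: -836802/23 ≈ -36383.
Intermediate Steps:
f(F, S) = 237*F/115 (f(F, S) = (-122*(-1/115))*F + F = 122*F/115 + F = 237*F/115)
f(J(-3, -11), 21) - 36393 = (237/115)*5 - 36393 = 237/23 - 36393 = -836802/23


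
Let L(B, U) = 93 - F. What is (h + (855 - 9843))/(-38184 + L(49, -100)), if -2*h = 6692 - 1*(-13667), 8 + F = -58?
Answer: 7667/15210 ≈ 0.50408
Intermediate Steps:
F = -66 (F = -8 - 58 = -66)
h = -20359/2 (h = -(6692 - 1*(-13667))/2 = -(6692 + 13667)/2 = -½*20359 = -20359/2 ≈ -10180.)
L(B, U) = 159 (L(B, U) = 93 - 1*(-66) = 93 + 66 = 159)
(h + (855 - 9843))/(-38184 + L(49, -100)) = (-20359/2 + (855 - 9843))/(-38184 + 159) = (-20359/2 - 8988)/(-38025) = -38335/2*(-1/38025) = 7667/15210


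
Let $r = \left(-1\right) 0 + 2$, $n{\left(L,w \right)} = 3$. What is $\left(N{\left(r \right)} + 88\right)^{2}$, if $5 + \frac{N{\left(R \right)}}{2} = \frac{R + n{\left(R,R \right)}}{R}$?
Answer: $6889$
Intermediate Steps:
$r = 2$ ($r = 0 + 2 = 2$)
$N{\left(R \right)} = -10 + \frac{2 \left(3 + R\right)}{R}$ ($N{\left(R \right)} = -10 + 2 \frac{R + 3}{R} = -10 + 2 \frac{3 + R}{R} = -10 + \frac{2 \left(3 + R\right)}{R}$)
$\left(N{\left(r \right)} + 88\right)^{2} = \left(\left(-8 + \frac{6}{2}\right) + 88\right)^{2} = \left(\left(-8 + 6 \cdot \frac{1}{2}\right) + 88\right)^{2} = \left(\left(-8 + 3\right) + 88\right)^{2} = \left(-5 + 88\right)^{2} = 83^{2} = 6889$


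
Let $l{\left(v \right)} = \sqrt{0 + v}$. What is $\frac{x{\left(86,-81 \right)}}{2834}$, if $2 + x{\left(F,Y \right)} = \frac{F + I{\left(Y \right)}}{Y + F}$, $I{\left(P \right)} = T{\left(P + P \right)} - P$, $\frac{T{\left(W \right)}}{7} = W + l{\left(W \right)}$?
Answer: $- \frac{977}{14170} + \frac{63 i \sqrt{2}}{14170} \approx -0.068949 + 0.0062876 i$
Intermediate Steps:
$l{\left(v \right)} = \sqrt{v}$
$T{\left(W \right)} = 7 W + 7 \sqrt{W}$ ($T{\left(W \right)} = 7 \left(W + \sqrt{W}\right) = 7 W + 7 \sqrt{W}$)
$I{\left(P \right)} = 13 P + 7 \sqrt{2} \sqrt{P}$ ($I{\left(P \right)} = \left(7 \left(P + P\right) + 7 \sqrt{P + P}\right) - P = \left(7 \cdot 2 P + 7 \sqrt{2 P}\right) - P = \left(14 P + 7 \sqrt{2} \sqrt{P}\right) - P = 13 P + 7 \sqrt{2} \sqrt{P}$)
$x{\left(F,Y \right)} = -2 + \frac{F + 13 Y + 7 \sqrt{2} \sqrt{Y}}{F + Y}$ ($x{\left(F,Y \right)} = -2 + \frac{F + \left(13 Y + 7 \sqrt{2} \sqrt{Y}\right)}{Y + F} = -2 + \frac{F + 13 Y + 7 \sqrt{2} \sqrt{Y}}{F + Y}$)
$\frac{x{\left(86,-81 \right)}}{2834} = \frac{\frac{1}{86 - 81} \left(\left(-1\right) 86 + 11 \left(-81\right) + 7 \sqrt{2} \sqrt{-81}\right)}{2834} = \frac{-86 - 891 + 7 \sqrt{2} \cdot 9 i}{5} \cdot \frac{1}{2834} = \frac{-86 - 891 + 63 i \sqrt{2}}{5} \cdot \frac{1}{2834} = \frac{-977 + 63 i \sqrt{2}}{5} \cdot \frac{1}{2834} = \left(- \frac{977}{5} + \frac{63 i \sqrt{2}}{5}\right) \frac{1}{2834} = - \frac{977}{14170} + \frac{63 i \sqrt{2}}{14170}$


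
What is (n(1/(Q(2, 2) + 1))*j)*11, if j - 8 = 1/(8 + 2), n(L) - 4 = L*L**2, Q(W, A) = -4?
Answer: 3531/10 ≈ 353.10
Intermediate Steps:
n(L) = 4 + L**3 (n(L) = 4 + L*L**2 = 4 + L**3)
j = 81/10 (j = 8 + 1/(8 + 2) = 8 + 1/10 = 81/10 ≈ 8.1000)
(n(1/(Q(2, 2) + 1))*j)*11 = ((4 + (1/(-4 + 1))**3)*(81/10))*11 = ((4 + (1/(-3))**3)*(81/10))*11 = ((4 + (-1/3)**3)*(81/10))*11 = ((4 - 1/27)*(81/10))*11 = ((107/27)*(81/10))*11 = (321/10)*11 = 3531/10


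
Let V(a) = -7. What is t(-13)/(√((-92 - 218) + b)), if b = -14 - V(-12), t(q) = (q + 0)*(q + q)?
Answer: -338*I*√317/317 ≈ -18.984*I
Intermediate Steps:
t(q) = 2*q² (t(q) = q*(2*q) = 2*q²)
b = -7 (b = -14 - 1*(-7) = -14 + 7 = -7)
t(-13)/(√((-92 - 218) + b)) = (2*(-13)²)/(√((-92 - 218) - 7)) = (2*169)/(√(-310 - 7)) = 338/(√(-317)) = 338/((I*√317)) = 338*(-I*√317/317) = -338*I*√317/317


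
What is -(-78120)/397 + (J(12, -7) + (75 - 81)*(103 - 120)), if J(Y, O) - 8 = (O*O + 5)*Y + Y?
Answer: 383810/397 ≈ 966.78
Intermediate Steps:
J(Y, O) = 8 + Y + Y*(5 + O²) (J(Y, O) = 8 + ((O*O + 5)*Y + Y) = 8 + ((O² + 5)*Y + Y) = 8 + ((5 + O²)*Y + Y) = 8 + (Y*(5 + O²) + Y) = 8 + (Y + Y*(5 + O²)) = 8 + Y + Y*(5 + O²))
-(-78120)/397 + (J(12, -7) + (75 - 81)*(103 - 120)) = -(-78120)/397 + ((8 + 6*12 + 12*(-7)²) + (75 - 81)*(103 - 120)) = -(-78120)/397 + ((8 + 72 + 12*49) - 6*(-17)) = -217*(-360/397) + ((8 + 72 + 588) + 102) = 78120/397 + (668 + 102) = 78120/397 + 770 = 383810/397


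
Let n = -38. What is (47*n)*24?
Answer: -42864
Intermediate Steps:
(47*n)*24 = (47*(-38))*24 = -1786*24 = -42864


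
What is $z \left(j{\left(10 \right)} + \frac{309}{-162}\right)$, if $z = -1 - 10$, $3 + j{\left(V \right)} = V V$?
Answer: $- \frac{56485}{54} \approx -1046.0$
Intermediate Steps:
$j{\left(V \right)} = -3 + V^{2}$ ($j{\left(V \right)} = -3 + V V = -3 + V^{2}$)
$z = -11$ ($z = -1 - 10 = -11$)
$z \left(j{\left(10 \right)} + \frac{309}{-162}\right) = - 11 \left(\left(-3 + 10^{2}\right) + \frac{309}{-162}\right) = - 11 \left(\left(-3 + 100\right) + 309 \left(- \frac{1}{162}\right)\right) = - 11 \left(97 - \frac{103}{54}\right) = \left(-11\right) \frac{5135}{54} = - \frac{56485}{54}$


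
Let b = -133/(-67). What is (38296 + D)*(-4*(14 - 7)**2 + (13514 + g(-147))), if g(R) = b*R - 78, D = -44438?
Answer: -5328363118/67 ≈ -7.9528e+7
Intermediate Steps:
b = 133/67 (b = -133*(-1/67) = 133/67 ≈ 1.9851)
g(R) = -78 + 133*R/67 (g(R) = 133*R/67 - 78 = -78 + 133*R/67)
(38296 + D)*(-4*(14 - 7)**2 + (13514 + g(-147))) = (38296 - 44438)*(-4*(14 - 7)**2 + (13514 + (-78 + (133/67)*(-147)))) = -6142*(-4*7**2 + (13514 + (-78 - 19551/67))) = -6142*(-4*49 + (13514 - 24777/67)) = -6142*(-196 + 880661/67) = -6142*867529/67 = -5328363118/67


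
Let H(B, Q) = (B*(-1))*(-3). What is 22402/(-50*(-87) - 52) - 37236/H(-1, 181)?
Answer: 26684589/2149 ≈ 12417.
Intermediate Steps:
H(B, Q) = 3*B (H(B, Q) = -B*(-3) = 3*B)
22402/(-50*(-87) - 52) - 37236/H(-1, 181) = 22402/(-50*(-87) - 52) - 37236/(3*(-1)) = 22402/(4350 - 52) - 37236/(-3) = 22402/4298 - 37236*(-1/3) = 22402*(1/4298) + 12412 = 11201/2149 + 12412 = 26684589/2149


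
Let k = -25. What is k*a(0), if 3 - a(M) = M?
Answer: -75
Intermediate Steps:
a(M) = 3 - M
k*a(0) = -25*(3 - 1*0) = -25*(3 + 0) = -25*3 = -75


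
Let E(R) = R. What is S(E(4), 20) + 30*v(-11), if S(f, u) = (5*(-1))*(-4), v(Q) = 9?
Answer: 290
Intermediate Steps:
S(f, u) = 20 (S(f, u) = -5*(-4) = 20)
S(E(4), 20) + 30*v(-11) = 20 + 30*9 = 20 + 270 = 290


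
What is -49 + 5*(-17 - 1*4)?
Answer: -154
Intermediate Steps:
-49 + 5*(-17 - 1*4) = -49 + 5*(-17 - 4) = -49 + 5*(-21) = -49 - 105 = -154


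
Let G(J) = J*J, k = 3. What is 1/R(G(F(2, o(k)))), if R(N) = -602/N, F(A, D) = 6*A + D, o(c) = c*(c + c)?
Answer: -450/301 ≈ -1.4950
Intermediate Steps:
o(c) = 2*c² (o(c) = c*(2*c) = 2*c²)
F(A, D) = D + 6*A
G(J) = J²
1/R(G(F(2, o(k)))) = 1/(-602/(2*3² + 6*2)²) = 1/(-602/(2*9 + 12)²) = 1/(-602/(18 + 12)²) = 1/(-602/(30²)) = 1/(-602/900) = 1/(-602*1/900) = 1/(-301/450) = -450/301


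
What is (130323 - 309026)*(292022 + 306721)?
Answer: -106997170329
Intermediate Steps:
(130323 - 309026)*(292022 + 306721) = -178703*598743 = -106997170329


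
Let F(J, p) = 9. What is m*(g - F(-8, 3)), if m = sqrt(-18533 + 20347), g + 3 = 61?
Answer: 49*sqrt(1814) ≈ 2087.0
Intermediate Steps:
g = 58 (g = -3 + 61 = 58)
m = sqrt(1814) ≈ 42.591
m*(g - F(-8, 3)) = sqrt(1814)*(58 - 1*9) = sqrt(1814)*(58 - 9) = sqrt(1814)*49 = 49*sqrt(1814)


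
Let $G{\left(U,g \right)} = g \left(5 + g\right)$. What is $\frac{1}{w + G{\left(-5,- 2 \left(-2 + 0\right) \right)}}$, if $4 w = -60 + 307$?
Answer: $\frac{4}{391} \approx 0.01023$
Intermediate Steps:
$w = \frac{247}{4}$ ($w = \frac{-60 + 307}{4} = \frac{1}{4} \cdot 247 = \frac{247}{4} \approx 61.75$)
$\frac{1}{w + G{\left(-5,- 2 \left(-2 + 0\right) \right)}} = \frac{1}{\frac{247}{4} + - 2 \left(-2 + 0\right) \left(5 - 2 \left(-2 + 0\right)\right)} = \frac{1}{\frac{247}{4} + \left(-2\right) \left(-2\right) \left(5 - -4\right)} = \frac{1}{\frac{247}{4} + 4 \left(5 + 4\right)} = \frac{1}{\frac{247}{4} + 4 \cdot 9} = \frac{1}{\frac{247}{4} + 36} = \frac{1}{\frac{391}{4}} = \frac{4}{391}$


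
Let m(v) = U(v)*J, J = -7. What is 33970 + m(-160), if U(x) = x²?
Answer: -145230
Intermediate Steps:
m(v) = -7*v² (m(v) = v²*(-7) = -7*v²)
33970 + m(-160) = 33970 - 7*(-160)² = 33970 - 7*25600 = 33970 - 179200 = -145230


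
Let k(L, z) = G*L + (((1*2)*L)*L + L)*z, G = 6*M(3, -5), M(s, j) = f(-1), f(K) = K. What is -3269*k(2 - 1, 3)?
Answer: -9807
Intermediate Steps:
M(s, j) = -1
G = -6 (G = 6*(-1) = -6)
k(L, z) = -6*L + z*(L + 2*L²) (k(L, z) = -6*L + (((1*2)*L)*L + L)*z = -6*L + ((2*L)*L + L)*z = -6*L + (2*L² + L)*z = -6*L + (L + 2*L²)*z = -6*L + z*(L + 2*L²))
-3269*k(2 - 1, 3) = -3269*(2 - 1)*(-6 + 3 + 2*(2 - 1)*3) = -3269*(-6 + 3 + 2*1*3) = -3269*(-6 + 3 + 6) = -3269*3 = -9807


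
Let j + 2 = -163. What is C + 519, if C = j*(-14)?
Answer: 2829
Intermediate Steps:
j = -165 (j = -2 - 163 = -165)
C = 2310 (C = -165*(-14) = 2310)
C + 519 = 2310 + 519 = 2829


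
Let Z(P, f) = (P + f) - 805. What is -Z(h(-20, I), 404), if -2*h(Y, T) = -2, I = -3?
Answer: 400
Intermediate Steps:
h(Y, T) = 1 (h(Y, T) = -½*(-2) = 1)
Z(P, f) = -805 + P + f
-Z(h(-20, I), 404) = -(-805 + 1 + 404) = -1*(-400) = 400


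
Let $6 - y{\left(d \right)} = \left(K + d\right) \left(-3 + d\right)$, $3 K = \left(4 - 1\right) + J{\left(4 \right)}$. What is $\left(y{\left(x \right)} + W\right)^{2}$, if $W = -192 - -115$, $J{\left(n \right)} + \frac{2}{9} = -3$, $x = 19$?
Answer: $\frac{101868649}{729} \approx 1.3974 \cdot 10^{5}$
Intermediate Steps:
$J{\left(n \right)} = - \frac{29}{9}$ ($J{\left(n \right)} = - \frac{2}{9} - 3 = - \frac{29}{9}$)
$W = -77$ ($W = -192 + 115 = -77$)
$K = - \frac{2}{27}$ ($K = \frac{\left(4 - 1\right) - \frac{29}{9}}{3} = \frac{3 - \frac{29}{9}}{3} = \frac{1}{3} \left(- \frac{2}{9}\right) = - \frac{2}{27} \approx -0.074074$)
$y{\left(d \right)} = 6 - \left(-3 + d\right) \left(- \frac{2}{27} + d\right)$ ($y{\left(d \right)} = 6 - \left(- \frac{2}{27} + d\right) \left(-3 + d\right) = 6 - \left(-3 + d\right) \left(- \frac{2}{27} + d\right)$)
$\left(y{\left(x \right)} + W\right)^{2} = \left(\left(\frac{52}{9} - 19^{2} + \frac{83}{27} \cdot 19\right) - 77\right)^{2} = \left(\left(\frac{52}{9} - 361 + \frac{1577}{27}\right) - 77\right)^{2} = \left(- \frac{8014}{27} - 77\right)^{2} = \left(- \frac{10093}{27}\right)^{2} = \frac{101868649}{729}$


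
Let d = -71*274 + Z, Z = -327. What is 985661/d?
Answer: -985661/19781 ≈ -49.829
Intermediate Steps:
d = -19781 (d = -71*274 - 327 = -19454 - 327 = -19781)
985661/d = 985661/(-19781) = 985661*(-1/19781) = -985661/19781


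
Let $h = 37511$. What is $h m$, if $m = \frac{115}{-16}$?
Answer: $- \frac{4313765}{16} \approx -2.6961 \cdot 10^{5}$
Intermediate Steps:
$m = - \frac{115}{16}$ ($m = 115 \left(- \frac{1}{16}\right) = - \frac{115}{16} \approx -7.1875$)
$h m = 37511 \left(- \frac{115}{16}\right) = - \frac{4313765}{16}$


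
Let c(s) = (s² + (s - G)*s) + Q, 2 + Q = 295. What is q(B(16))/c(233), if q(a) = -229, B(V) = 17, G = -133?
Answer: -229/139860 ≈ -0.0016374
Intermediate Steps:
Q = 293 (Q = -2 + 295 = 293)
c(s) = 293 + s² + s*(133 + s) (c(s) = (s² + (s - 1*(-133))*s) + 293 = (s² + (s + 133)*s) + 293 = (s² + (133 + s)*s) + 293 = (s² + s*(133 + s)) + 293 = 293 + s² + s*(133 + s))
q(B(16))/c(233) = -229/(293 + 2*233² + 133*233) = -229/(293 + 2*54289 + 30989) = -229/(293 + 108578 + 30989) = -229/139860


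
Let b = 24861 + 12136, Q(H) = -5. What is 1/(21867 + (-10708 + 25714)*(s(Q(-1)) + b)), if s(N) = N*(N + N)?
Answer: 1/555949149 ≈ 1.7987e-9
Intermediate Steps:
s(N) = 2*N**2 (s(N) = N*(2*N) = 2*N**2)
b = 36997
1/(21867 + (-10708 + 25714)*(s(Q(-1)) + b)) = 1/(21867 + (-10708 + 25714)*(2*(-5)**2 + 36997)) = 1/(21867 + 15006*(2*25 + 36997)) = 1/(21867 + 15006*(50 + 36997)) = 1/(21867 + 15006*37047) = 1/(21867 + 555927282) = 1/555949149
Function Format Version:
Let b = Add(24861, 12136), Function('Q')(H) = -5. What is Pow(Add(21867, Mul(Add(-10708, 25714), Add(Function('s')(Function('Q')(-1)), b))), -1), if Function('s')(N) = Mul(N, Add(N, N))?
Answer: Rational(1, 555949149) ≈ 1.7987e-9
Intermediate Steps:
Function('s')(N) = Mul(2, Pow(N, 2)) (Function('s')(N) = Mul(N, Mul(2, N)) = Mul(2, Pow(N, 2)))
b = 36997
Pow(Add(21867, Mul(Add(-10708, 25714), Add(Function('s')(Function('Q')(-1)), b))), -1) = Pow(Add(21867, Mul(Add(-10708, 25714), Add(Mul(2, Pow(-5, 2)), 36997))), -1) = Pow(Add(21867, Mul(15006, Add(Mul(2, 25), 36997))), -1) = Pow(Add(21867, Mul(15006, Add(50, 36997))), -1) = Pow(Add(21867, Mul(15006, 37047)), -1) = Pow(Add(21867, 555927282), -1) = Pow(555949149, -1) = Rational(1, 555949149)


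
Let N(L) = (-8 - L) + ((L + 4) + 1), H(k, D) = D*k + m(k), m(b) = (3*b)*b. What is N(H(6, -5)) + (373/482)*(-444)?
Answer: -83529/241 ≈ -346.59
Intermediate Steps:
m(b) = 3*b²
H(k, D) = 3*k² + D*k (H(k, D) = D*k + 3*k² = 3*k² + D*k)
N(L) = -3 (N(L) = (-8 - L) + ((4 + L) + 1) = (-8 - L) + (5 + L) = -3)
N(H(6, -5)) + (373/482)*(-444) = -3 + (373/482)*(-444) = -3 - 82806/241 = -83529/241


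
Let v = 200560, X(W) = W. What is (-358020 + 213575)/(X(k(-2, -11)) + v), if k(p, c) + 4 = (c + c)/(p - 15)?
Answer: -2455565/3409474 ≈ -0.72022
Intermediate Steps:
k(p, c) = -4 + 2*c/(-15 + p) (k(p, c) = -4 + (c + c)/(p - 15) = -4 + (2*c)/(-15 + p) = -4 + 2*c/(-15 + p))
(-358020 + 213575)/(X(k(-2, -11)) + v) = (-358020 + 213575)/(2*(30 - 11 - 2*(-2))/(-15 - 2) + 200560) = -144445/(2*(30 - 11 + 4)/(-17) + 200560) = -144445/(2*(-1/17)*23 + 200560) = -144445/(-46/17 + 200560) = -144445/3409474/17 = -144445*17/3409474 = -2455565/3409474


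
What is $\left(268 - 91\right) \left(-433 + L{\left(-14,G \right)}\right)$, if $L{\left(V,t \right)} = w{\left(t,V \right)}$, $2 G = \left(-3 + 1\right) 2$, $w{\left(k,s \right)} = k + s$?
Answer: $-79473$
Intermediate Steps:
$G = -2$ ($G = \frac{\left(-3 + 1\right) 2}{2} = \frac{\left(-2\right) 2}{2} = \frac{1}{2} \left(-4\right) = -2$)
$L{\left(V,t \right)} = V + t$ ($L{\left(V,t \right)} = t + V = V + t$)
$\left(268 - 91\right) \left(-433 + L{\left(-14,G \right)}\right) = \left(268 - 91\right) \left(-433 - 16\right) = 177 \left(-433 - 16\right) = 177 \left(-449\right) = -79473$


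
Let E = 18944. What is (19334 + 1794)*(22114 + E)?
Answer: 867473424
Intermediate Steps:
(19334 + 1794)*(22114 + E) = (19334 + 1794)*(22114 + 18944) = 21128*41058 = 867473424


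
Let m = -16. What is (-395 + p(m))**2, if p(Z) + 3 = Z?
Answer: 171396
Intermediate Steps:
p(Z) = -3 + Z
(-395 + p(m))**2 = (-395 + (-3 - 16))**2 = (-395 - 19)**2 = (-414)**2 = 171396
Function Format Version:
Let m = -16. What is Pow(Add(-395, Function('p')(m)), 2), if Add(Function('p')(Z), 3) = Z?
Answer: 171396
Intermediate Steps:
Function('p')(Z) = Add(-3, Z)
Pow(Add(-395, Function('p')(m)), 2) = Pow(Add(-395, Add(-3, -16)), 2) = Pow(Add(-395, -19), 2) = Pow(-414, 2) = 171396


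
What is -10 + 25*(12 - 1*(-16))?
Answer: 690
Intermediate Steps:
-10 + 25*(12 - 1*(-16)) = -10 + 25*(12 + 16) = -10 + 25*28 = -10 + 700 = 690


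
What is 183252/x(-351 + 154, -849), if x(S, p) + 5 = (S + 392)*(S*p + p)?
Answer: 183252/32448775 ≈ 0.0056474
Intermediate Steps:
x(S, p) = -5 + (392 + S)*(p + S*p) (x(S, p) = -5 + (S + 392)*(S*p + p) = -5 + (392 + S)*(p + S*p))
183252/x(-351 + 154, -849) = 183252/(-5 + 392*(-849) - 849*(-351 + 154)² + 393*(-351 + 154)*(-849)) = 183252/(-5 - 332808 - 849*(-197)² + 393*(-197)*(-849)) = 183252/(-5 - 332808 - 849*38809 + 65730429) = 183252/(-5 - 332808 - 32948841 + 65730429) = 183252/32448775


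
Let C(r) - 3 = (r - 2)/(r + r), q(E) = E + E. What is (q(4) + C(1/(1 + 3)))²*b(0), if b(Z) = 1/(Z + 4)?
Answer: 225/16 ≈ 14.063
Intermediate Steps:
q(E) = 2*E
C(r) = 3 + (-2 + r)/(2*r) (C(r) = 3 + (r - 2)/(r + r) = 3 + (-2 + r)/((2*r)) = 3 + (-2 + r)*(1/(2*r)) = 3 + (-2 + r)/(2*r))
b(Z) = 1/(4 + Z)
(q(4) + C(1/(1 + 3)))²*b(0) = (2*4 + (7/2 - 1/(1/(1 + 3))))²/(4 + 0) = (8 + (7/2 - 1/(1/4)))²/4 = (8 + (7/2 - 1/¼))²*(¼) = (8 + (7/2 - 1*4))²*(¼) = (8 + (7/2 - 4))²*(¼) = (8 - ½)²*(¼) = (15/2)²*(¼) = (225/4)*(¼) = 225/16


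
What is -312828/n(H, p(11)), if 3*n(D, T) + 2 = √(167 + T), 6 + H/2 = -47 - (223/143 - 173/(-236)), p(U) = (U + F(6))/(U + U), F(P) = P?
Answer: -13764432/1201 - 312828*√81202/1201 ≈ -85685.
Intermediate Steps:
p(U) = (6 + U)/(2*U) (p(U) = (U + 6)/(U + U) = (6 + U)/((2*U)) = (6 + U)*(1/(2*U)) = (6 + U)/(2*U))
H = -1866011/16874 (H = -12 + 2*(-47 - (223/143 - 173/(-236))) = -12 + 2*(-47 - (223*(1/143) - 173*(-1/236))) = -12 + 2*(-47 - (223/143 + 173/236)) = -12 + 2*(-47 - 1*77367/33748) = -12 + 2*(-47 - 77367/33748) = -12 + 2*(-1663523/33748) = -12 - 1663523/16874 = -1866011/16874 ≈ -110.58)
n(D, T) = -⅔ + √(167 + T)/3
-312828/n(H, p(11)) = -312828/(-⅔ + √(167 + (½)*(6 + 11)/11)/3) = -312828/(-⅔ + √(167 + (½)*(1/11)*17)/3) = -312828/(-⅔ + √(167 + 17/22)/3) = -312828/(-⅔ + √(3691/22)/3) = -312828/(-⅔ + (√81202/22)/3) = -312828/(-⅔ + √81202/66)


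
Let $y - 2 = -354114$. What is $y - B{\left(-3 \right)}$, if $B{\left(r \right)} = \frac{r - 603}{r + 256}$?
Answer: $- \frac{89589730}{253} \approx -3.5411 \cdot 10^{5}$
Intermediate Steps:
$y = -354112$ ($y = 2 - 354114 = -354112$)
$B{\left(r \right)} = \frac{-603 + r}{256 + r}$
$y - B{\left(-3 \right)} = -354112 - \frac{-603 - 3}{256 - 3} = -354112 - \frac{1}{253} \left(-606\right) = -354112 - - \frac{606}{253} = -354112 + \frac{606}{253} = - \frac{89589730}{253}$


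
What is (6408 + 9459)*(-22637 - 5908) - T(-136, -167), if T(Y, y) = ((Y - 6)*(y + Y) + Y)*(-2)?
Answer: -452837735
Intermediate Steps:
T(Y, y) = -2*Y - 2*(-6 + Y)*(Y + y) (T(Y, y) = ((-6 + Y)*(Y + y) + Y)*(-2) = (Y + (-6 + Y)*(Y + y))*(-2) = -2*Y - 2*(-6 + Y)*(Y + y))
(6408 + 9459)*(-22637 - 5908) - T(-136, -167) = (6408 + 9459)*(-22637 - 5908) - (-2*(-136)² + 10*(-136) + 12*(-167) - 2*(-136)*(-167)) = 15867*(-28545) - (-2*18496 - 1360 - 2004 - 45424) = -452923515 - (-36992 - 1360 - 2004 - 45424) = -452923515 - 1*(-85780) = -452923515 + 85780 = -452837735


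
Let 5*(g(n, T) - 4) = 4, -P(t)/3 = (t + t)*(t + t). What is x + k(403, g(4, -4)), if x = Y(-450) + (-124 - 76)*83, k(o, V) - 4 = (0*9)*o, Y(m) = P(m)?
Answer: -2446596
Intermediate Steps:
P(t) = -12*t² (P(t) = -3*(t + t)*(t + t) = -3*2*t*2*t = -12*t²)
Y(m) = -12*m²
g(n, T) = 24/5 (g(n, T) = 4 + (⅕)*4 = 4 + ⅘ = 24/5)
k(o, V) = 4 (k(o, V) = 4 + (0*9)*o = 4 + 0*o = 4 + 0 = 4)
x = -2446600 (x = -12*(-450)² + (-124 - 76)*83 = -12*202500 - 200*83 = -2430000 - 16600 = -2446600)
x + k(403, g(4, -4)) = -2446600 + 4 = -2446596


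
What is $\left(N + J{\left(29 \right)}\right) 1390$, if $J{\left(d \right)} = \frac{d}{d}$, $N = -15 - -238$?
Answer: $311360$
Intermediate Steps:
$N = 223$ ($N = -15 + 238 = 223$)
$J{\left(d \right)} = 1$
$\left(N + J{\left(29 \right)}\right) 1390 = \left(223 + 1\right) 1390 = 224 \cdot 1390 = 311360$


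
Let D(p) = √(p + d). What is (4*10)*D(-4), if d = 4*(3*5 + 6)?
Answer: 160*√5 ≈ 357.77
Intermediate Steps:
d = 84 (d = 4*(15 + 6) = 4*21 = 84)
D(p) = √(84 + p) (D(p) = √(p + 84) = √(84 + p))
(4*10)*D(-4) = (4*10)*√(84 - 4) = 40*√80 = 40*(4*√5) = 160*√5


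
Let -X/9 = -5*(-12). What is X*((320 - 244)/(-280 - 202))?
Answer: 20520/241 ≈ 85.145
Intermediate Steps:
X = -540 (X = -(-45)*(-12) = -9*60 = -540)
X*((320 - 244)/(-280 - 202)) = -540*(320 - 244)/(-280 - 202) = -41040/(-482) = -41040*(-1)/482 = -540*(-38/241) = 20520/241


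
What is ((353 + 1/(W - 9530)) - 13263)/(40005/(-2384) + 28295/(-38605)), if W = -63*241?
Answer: 5872614814119984/7966721432293 ≈ 737.14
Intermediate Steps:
W = -15183
((353 + 1/(W - 9530)) - 13263)/(40005/(-2384) + 28295/(-38605)) = ((353 + 1/(-15183 - 9530)) - 13263)/(40005/(-2384) + 28295/(-38605)) = ((353 + 1/(-24713)) - 13263)/(40005*(-1/2384) + 28295*(-1/38605)) = ((353 - 1/24713) - 13263)/(-40005/2384 - 5659/7721) = (8723688/24713 - 13263)/(-322369661/18406864) = -319044831/24713*(-18406864/322369661) = 5872614814119984/7966721432293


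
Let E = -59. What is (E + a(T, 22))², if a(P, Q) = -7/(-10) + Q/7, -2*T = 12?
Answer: 14907321/4900 ≈ 3042.3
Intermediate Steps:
T = -6 (T = -½*12 = -6)
a(P, Q) = 7/10 + Q/7 (a(P, Q) = -7*(-⅒) + Q*(⅐) = 7/10 + Q/7)
(E + a(T, 22))² = (-59 + (7/10 + (⅐)*22))² = (-59 + (7/10 + 22/7))² = (-59 + 269/70)² = (-3861/70)² = 14907321/4900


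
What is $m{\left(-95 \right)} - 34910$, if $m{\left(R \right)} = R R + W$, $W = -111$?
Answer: $-25996$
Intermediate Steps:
$m{\left(R \right)} = -111 + R^{2}$ ($m{\left(R \right)} = R R - 111 = R^{2} - 111 = -111 + R^{2}$)
$m{\left(-95 \right)} - 34910 = \left(-111 + \left(-95\right)^{2}\right) - 34910 = \left(-111 + 9025\right) - 34910 = 8914 - 34910 = -25996$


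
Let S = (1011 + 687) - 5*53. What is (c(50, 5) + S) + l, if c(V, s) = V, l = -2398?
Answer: -915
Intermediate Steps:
S = 1433 (S = 1698 - 265 = 1433)
(c(50, 5) + S) + l = (50 + 1433) - 2398 = 1483 - 2398 = -915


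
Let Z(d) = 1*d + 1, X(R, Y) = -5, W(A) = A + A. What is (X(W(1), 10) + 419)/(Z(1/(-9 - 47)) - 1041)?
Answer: -23184/58241 ≈ -0.39807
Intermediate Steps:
W(A) = 2*A
Z(d) = 1 + d (Z(d) = d + 1 = 1 + d)
(X(W(1), 10) + 419)/(Z(1/(-9 - 47)) - 1041) = (-5 + 419)/((1 + 1/(-9 - 47)) - 1041) = 414/((1 + 1/(-56)) - 1041) = 414/((1 - 1/56) - 1041) = 414/(55/56 - 1041) = 414/(-58241/56) = 414*(-56/58241) = -23184/58241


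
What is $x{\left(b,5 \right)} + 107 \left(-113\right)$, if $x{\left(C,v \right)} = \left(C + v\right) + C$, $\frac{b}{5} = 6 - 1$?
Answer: $-12036$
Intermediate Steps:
$b = 25$ ($b = 5 \left(6 - 1\right) = 5 \cdot 5 = 25$)
$x{\left(C,v \right)} = v + 2 C$
$x{\left(b,5 \right)} + 107 \left(-113\right) = \left(5 + 2 \cdot 25\right) + 107 \left(-113\right) = \left(5 + 50\right) - 12091 = 55 - 12091 = -12036$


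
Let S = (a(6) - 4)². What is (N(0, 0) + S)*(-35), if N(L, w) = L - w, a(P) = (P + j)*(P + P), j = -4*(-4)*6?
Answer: -52094000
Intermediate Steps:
j = 96 (j = 16*6 = 96)
a(P) = 2*P*(96 + P) (a(P) = (P + 96)*(P + P) = (96 + P)*(2*P) = 2*P*(96 + P))
S = 1488400 (S = (2*6*(96 + 6) - 4)² = (2*6*102 - 4)² = (1224 - 4)² = 1220² = 1488400)
(N(0, 0) + S)*(-35) = ((0 - 1*0) + 1488400)*(-35) = ((0 + 0) + 1488400)*(-35) = (0 + 1488400)*(-35) = 1488400*(-35) = -52094000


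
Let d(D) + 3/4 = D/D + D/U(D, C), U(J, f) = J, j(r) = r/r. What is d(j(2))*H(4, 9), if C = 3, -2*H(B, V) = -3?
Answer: 15/8 ≈ 1.8750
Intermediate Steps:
H(B, V) = 3/2 (H(B, V) = -1/2*(-3) = 3/2)
j(r) = 1
d(D) = 5/4 (d(D) = -3/4 + (D/D + D/D) = -3/4 + (1 + 1) = -3/4 + 2 = 5/4)
d(j(2))*H(4, 9) = (5/4)*(3/2) = 15/8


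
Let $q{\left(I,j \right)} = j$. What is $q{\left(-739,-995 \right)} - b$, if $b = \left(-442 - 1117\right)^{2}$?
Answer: $-2431476$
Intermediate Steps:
$b = 2430481$ ($b = \left(-1559\right)^{2} = 2430481$)
$q{\left(-739,-995 \right)} - b = -995 - 2430481 = -2431476$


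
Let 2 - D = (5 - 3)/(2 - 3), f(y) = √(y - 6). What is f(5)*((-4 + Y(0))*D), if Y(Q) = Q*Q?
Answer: -16*I ≈ -16.0*I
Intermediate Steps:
f(y) = √(-6 + y)
Y(Q) = Q²
D = 4 (D = 2 - (5 - 3)/(2 - 3) = 2 - 2/(-1) = 2 - 2*(-1) = 2 - 1*(-2) = 2 + 2 = 4)
f(5)*((-4 + Y(0))*D) = √(-6 + 5)*((-4 + 0²)*4) = √(-1)*((-4 + 0)*4) = I*(-4*4) = I*(-16) = -16*I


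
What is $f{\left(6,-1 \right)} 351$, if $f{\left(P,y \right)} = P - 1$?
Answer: $1755$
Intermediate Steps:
$f{\left(P,y \right)} = -1 + P$
$f{\left(6,-1 \right)} 351 = \left(-1 + 6\right) 351 = 5 \cdot 351 = 1755$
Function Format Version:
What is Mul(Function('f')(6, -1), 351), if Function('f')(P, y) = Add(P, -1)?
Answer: 1755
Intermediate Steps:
Function('f')(P, y) = Add(-1, P)
Mul(Function('f')(6, -1), 351) = Mul(Add(-1, 6), 351) = Mul(5, 351) = 1755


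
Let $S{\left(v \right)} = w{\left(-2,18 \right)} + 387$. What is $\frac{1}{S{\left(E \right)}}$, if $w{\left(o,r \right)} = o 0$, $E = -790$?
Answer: $\frac{1}{387} \approx 0.002584$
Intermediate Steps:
$w{\left(o,r \right)} = 0$
$S{\left(v \right)} = 387$ ($S{\left(v \right)} = 0 + 387 = 387$)
$\frac{1}{S{\left(E \right)}} = \frac{1}{387}$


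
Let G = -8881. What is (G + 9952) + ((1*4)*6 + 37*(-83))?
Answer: -1976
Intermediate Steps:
(G + 9952) + ((1*4)*6 + 37*(-83)) = (-8881 + 9952) + ((1*4)*6 + 37*(-83)) = 1071 + (4*6 - 3071) = 1071 + (24 - 3071) = 1071 - 3047 = -1976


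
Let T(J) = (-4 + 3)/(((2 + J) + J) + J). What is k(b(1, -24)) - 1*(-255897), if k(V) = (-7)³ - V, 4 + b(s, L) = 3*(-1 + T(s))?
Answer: 1277808/5 ≈ 2.5556e+5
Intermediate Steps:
T(J) = -1/(2 + 3*J) (T(J) = -1/((2 + 2*J) + J) = -1/(2 + 3*J))
b(s, L) = -7 - 3/(2 + 3*s) (b(s, L) = -4 + 3*(-1 - 1/(2 + 3*s)) = -4 + (-3 - 3/(2 + 3*s)) = -7 - 3/(2 + 3*s))
k(V) = -343 - V
k(b(1, -24)) - 1*(-255897) = (-343 - (-17 - 21*1)/(2 + 3*1)) - 1*(-255897) = (-343 - (-17 - 21)/(2 + 3)) + 255897 = (-343 - (-38)/5) + 255897 = (-343 - 1*(-38/5)) + 255897 = (-343 + 38/5) + 255897 = -1677/5 + 255897 = 1277808/5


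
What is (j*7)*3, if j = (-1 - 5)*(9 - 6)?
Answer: -378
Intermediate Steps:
j = -18 (j = -6*3 = -18)
(j*7)*3 = -18*7*3 = -126*3 = -378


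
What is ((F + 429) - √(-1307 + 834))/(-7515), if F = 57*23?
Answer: -116/501 + I*√473/7515 ≈ -0.23154 + 0.002894*I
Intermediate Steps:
F = 1311
((F + 429) - √(-1307 + 834))/(-7515) = ((1311 + 429) - √(-1307 + 834))/(-7515) = (1740 - √(-473))*(-1/7515) = (1740 - I*√473)*(-1/7515) = -116/501 + I*√473/7515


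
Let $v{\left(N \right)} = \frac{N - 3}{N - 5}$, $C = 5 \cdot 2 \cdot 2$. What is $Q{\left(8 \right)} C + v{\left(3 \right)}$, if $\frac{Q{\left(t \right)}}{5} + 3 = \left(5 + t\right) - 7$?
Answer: $300$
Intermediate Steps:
$Q{\left(t \right)} = -25 + 5 t$ ($Q{\left(t \right)} = -15 + 5 \left(\left(5 + t\right) - 7\right) = -15 + 5 \left(-2 + t\right) = -15 + \left(-10 + 5 t\right) = -25 + 5 t$)
$C = 20$ ($C = 10 \cdot 2 = 20$)
$v{\left(N \right)} = \frac{-3 + N}{-5 + N}$
$Q{\left(8 \right)} C + v{\left(3 \right)} = \left(-25 + 5 \cdot 8\right) 20 + \frac{-3 + 3}{-5 + 3} = \left(-25 + 40\right) 20 + \frac{1}{-2} \cdot 0 = 15 \cdot 20 - 0 = 300 + 0 = 300$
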